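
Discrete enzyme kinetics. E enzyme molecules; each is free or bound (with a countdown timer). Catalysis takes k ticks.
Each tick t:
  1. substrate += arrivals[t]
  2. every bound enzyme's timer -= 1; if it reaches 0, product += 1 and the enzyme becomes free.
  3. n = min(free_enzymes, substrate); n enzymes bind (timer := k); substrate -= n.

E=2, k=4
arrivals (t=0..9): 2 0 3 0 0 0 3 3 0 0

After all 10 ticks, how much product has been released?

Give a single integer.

t=0: arr=2 -> substrate=0 bound=2 product=0
t=1: arr=0 -> substrate=0 bound=2 product=0
t=2: arr=3 -> substrate=3 bound=2 product=0
t=3: arr=0 -> substrate=3 bound=2 product=0
t=4: arr=0 -> substrate=1 bound=2 product=2
t=5: arr=0 -> substrate=1 bound=2 product=2
t=6: arr=3 -> substrate=4 bound=2 product=2
t=7: arr=3 -> substrate=7 bound=2 product=2
t=8: arr=0 -> substrate=5 bound=2 product=4
t=9: arr=0 -> substrate=5 bound=2 product=4

Answer: 4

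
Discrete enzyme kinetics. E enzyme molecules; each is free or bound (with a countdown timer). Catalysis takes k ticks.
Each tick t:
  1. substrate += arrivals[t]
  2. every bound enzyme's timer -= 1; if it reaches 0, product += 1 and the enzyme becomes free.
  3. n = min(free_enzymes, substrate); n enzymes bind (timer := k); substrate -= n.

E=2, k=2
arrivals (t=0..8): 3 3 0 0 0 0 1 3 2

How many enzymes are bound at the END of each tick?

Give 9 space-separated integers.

t=0: arr=3 -> substrate=1 bound=2 product=0
t=1: arr=3 -> substrate=4 bound=2 product=0
t=2: arr=0 -> substrate=2 bound=2 product=2
t=3: arr=0 -> substrate=2 bound=2 product=2
t=4: arr=0 -> substrate=0 bound=2 product=4
t=5: arr=0 -> substrate=0 bound=2 product=4
t=6: arr=1 -> substrate=0 bound=1 product=6
t=7: arr=3 -> substrate=2 bound=2 product=6
t=8: arr=2 -> substrate=3 bound=2 product=7

Answer: 2 2 2 2 2 2 1 2 2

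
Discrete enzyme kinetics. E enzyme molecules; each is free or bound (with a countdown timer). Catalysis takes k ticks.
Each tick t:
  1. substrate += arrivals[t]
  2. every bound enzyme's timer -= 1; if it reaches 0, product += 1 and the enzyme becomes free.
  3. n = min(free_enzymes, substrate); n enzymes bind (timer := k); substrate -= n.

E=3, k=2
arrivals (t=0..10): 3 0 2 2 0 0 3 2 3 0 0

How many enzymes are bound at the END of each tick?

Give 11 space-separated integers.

t=0: arr=3 -> substrate=0 bound=3 product=0
t=1: arr=0 -> substrate=0 bound=3 product=0
t=2: arr=2 -> substrate=0 bound=2 product=3
t=3: arr=2 -> substrate=1 bound=3 product=3
t=4: arr=0 -> substrate=0 bound=2 product=5
t=5: arr=0 -> substrate=0 bound=1 product=6
t=6: arr=3 -> substrate=0 bound=3 product=7
t=7: arr=2 -> substrate=2 bound=3 product=7
t=8: arr=3 -> substrate=2 bound=3 product=10
t=9: arr=0 -> substrate=2 bound=3 product=10
t=10: arr=0 -> substrate=0 bound=2 product=13

Answer: 3 3 2 3 2 1 3 3 3 3 2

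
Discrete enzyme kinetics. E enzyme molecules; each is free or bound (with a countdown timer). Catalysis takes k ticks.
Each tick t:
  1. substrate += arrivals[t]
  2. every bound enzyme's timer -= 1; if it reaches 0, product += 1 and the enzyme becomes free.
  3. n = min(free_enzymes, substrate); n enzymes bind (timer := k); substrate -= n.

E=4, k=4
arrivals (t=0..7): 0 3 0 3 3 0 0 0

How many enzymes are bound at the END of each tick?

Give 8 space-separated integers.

Answer: 0 3 3 4 4 4 4 4

Derivation:
t=0: arr=0 -> substrate=0 bound=0 product=0
t=1: arr=3 -> substrate=0 bound=3 product=0
t=2: arr=0 -> substrate=0 bound=3 product=0
t=3: arr=3 -> substrate=2 bound=4 product=0
t=4: arr=3 -> substrate=5 bound=4 product=0
t=5: arr=0 -> substrate=2 bound=4 product=3
t=6: arr=0 -> substrate=2 bound=4 product=3
t=7: arr=0 -> substrate=1 bound=4 product=4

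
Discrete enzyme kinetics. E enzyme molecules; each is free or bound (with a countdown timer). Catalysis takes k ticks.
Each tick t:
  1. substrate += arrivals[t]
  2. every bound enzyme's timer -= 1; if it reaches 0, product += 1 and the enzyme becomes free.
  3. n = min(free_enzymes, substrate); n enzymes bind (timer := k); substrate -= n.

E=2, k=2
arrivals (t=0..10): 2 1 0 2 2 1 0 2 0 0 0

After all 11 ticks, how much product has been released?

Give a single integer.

t=0: arr=2 -> substrate=0 bound=2 product=0
t=1: arr=1 -> substrate=1 bound=2 product=0
t=2: arr=0 -> substrate=0 bound=1 product=2
t=3: arr=2 -> substrate=1 bound=2 product=2
t=4: arr=2 -> substrate=2 bound=2 product=3
t=5: arr=1 -> substrate=2 bound=2 product=4
t=6: arr=0 -> substrate=1 bound=2 product=5
t=7: arr=2 -> substrate=2 bound=2 product=6
t=8: arr=0 -> substrate=1 bound=2 product=7
t=9: arr=0 -> substrate=0 bound=2 product=8
t=10: arr=0 -> substrate=0 bound=1 product=9

Answer: 9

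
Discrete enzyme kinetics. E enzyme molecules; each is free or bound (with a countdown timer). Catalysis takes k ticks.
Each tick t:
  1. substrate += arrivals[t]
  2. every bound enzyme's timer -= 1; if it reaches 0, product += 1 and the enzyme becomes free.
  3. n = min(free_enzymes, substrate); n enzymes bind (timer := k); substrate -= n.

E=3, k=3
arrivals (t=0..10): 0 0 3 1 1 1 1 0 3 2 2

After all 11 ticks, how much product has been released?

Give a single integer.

t=0: arr=0 -> substrate=0 bound=0 product=0
t=1: arr=0 -> substrate=0 bound=0 product=0
t=2: arr=3 -> substrate=0 bound=3 product=0
t=3: arr=1 -> substrate=1 bound=3 product=0
t=4: arr=1 -> substrate=2 bound=3 product=0
t=5: arr=1 -> substrate=0 bound=3 product=3
t=6: arr=1 -> substrate=1 bound=3 product=3
t=7: arr=0 -> substrate=1 bound=3 product=3
t=8: arr=3 -> substrate=1 bound=3 product=6
t=9: arr=2 -> substrate=3 bound=3 product=6
t=10: arr=2 -> substrate=5 bound=3 product=6

Answer: 6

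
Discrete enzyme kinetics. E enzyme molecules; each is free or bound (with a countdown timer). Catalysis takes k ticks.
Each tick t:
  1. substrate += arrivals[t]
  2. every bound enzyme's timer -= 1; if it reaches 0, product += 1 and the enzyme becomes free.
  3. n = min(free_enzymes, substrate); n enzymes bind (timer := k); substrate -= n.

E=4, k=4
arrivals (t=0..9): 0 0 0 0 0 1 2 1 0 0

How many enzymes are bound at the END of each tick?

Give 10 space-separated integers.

t=0: arr=0 -> substrate=0 bound=0 product=0
t=1: arr=0 -> substrate=0 bound=0 product=0
t=2: arr=0 -> substrate=0 bound=0 product=0
t=3: arr=0 -> substrate=0 bound=0 product=0
t=4: arr=0 -> substrate=0 bound=0 product=0
t=5: arr=1 -> substrate=0 bound=1 product=0
t=6: arr=2 -> substrate=0 bound=3 product=0
t=7: arr=1 -> substrate=0 bound=4 product=0
t=8: arr=0 -> substrate=0 bound=4 product=0
t=9: arr=0 -> substrate=0 bound=3 product=1

Answer: 0 0 0 0 0 1 3 4 4 3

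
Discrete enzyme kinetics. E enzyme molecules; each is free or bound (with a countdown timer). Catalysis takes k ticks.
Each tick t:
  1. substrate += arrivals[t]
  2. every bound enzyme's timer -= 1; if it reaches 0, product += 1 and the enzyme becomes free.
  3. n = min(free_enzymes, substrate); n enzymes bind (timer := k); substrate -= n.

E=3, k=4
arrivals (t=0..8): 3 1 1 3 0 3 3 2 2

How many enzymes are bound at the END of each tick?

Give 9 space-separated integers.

Answer: 3 3 3 3 3 3 3 3 3

Derivation:
t=0: arr=3 -> substrate=0 bound=3 product=0
t=1: arr=1 -> substrate=1 bound=3 product=0
t=2: arr=1 -> substrate=2 bound=3 product=0
t=3: arr=3 -> substrate=5 bound=3 product=0
t=4: arr=0 -> substrate=2 bound=3 product=3
t=5: arr=3 -> substrate=5 bound=3 product=3
t=6: arr=3 -> substrate=8 bound=3 product=3
t=7: arr=2 -> substrate=10 bound=3 product=3
t=8: arr=2 -> substrate=9 bound=3 product=6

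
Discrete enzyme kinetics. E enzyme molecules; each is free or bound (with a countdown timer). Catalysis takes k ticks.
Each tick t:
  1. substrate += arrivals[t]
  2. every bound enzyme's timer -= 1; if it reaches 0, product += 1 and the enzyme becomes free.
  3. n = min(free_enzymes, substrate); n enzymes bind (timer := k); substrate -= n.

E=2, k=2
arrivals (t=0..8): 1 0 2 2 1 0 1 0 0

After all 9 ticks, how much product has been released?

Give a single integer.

Answer: 7

Derivation:
t=0: arr=1 -> substrate=0 bound=1 product=0
t=1: arr=0 -> substrate=0 bound=1 product=0
t=2: arr=2 -> substrate=0 bound=2 product=1
t=3: arr=2 -> substrate=2 bound=2 product=1
t=4: arr=1 -> substrate=1 bound=2 product=3
t=5: arr=0 -> substrate=1 bound=2 product=3
t=6: arr=1 -> substrate=0 bound=2 product=5
t=7: arr=0 -> substrate=0 bound=2 product=5
t=8: arr=0 -> substrate=0 bound=0 product=7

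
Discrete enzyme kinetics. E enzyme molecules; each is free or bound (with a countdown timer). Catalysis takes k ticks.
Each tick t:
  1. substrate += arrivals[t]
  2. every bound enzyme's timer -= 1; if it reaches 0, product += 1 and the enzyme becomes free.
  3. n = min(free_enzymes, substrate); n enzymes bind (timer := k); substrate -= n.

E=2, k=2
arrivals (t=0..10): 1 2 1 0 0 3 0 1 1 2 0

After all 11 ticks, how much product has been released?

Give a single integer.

t=0: arr=1 -> substrate=0 bound=1 product=0
t=1: arr=2 -> substrate=1 bound=2 product=0
t=2: arr=1 -> substrate=1 bound=2 product=1
t=3: arr=0 -> substrate=0 bound=2 product=2
t=4: arr=0 -> substrate=0 bound=1 product=3
t=5: arr=3 -> substrate=1 bound=2 product=4
t=6: arr=0 -> substrate=1 bound=2 product=4
t=7: arr=1 -> substrate=0 bound=2 product=6
t=8: arr=1 -> substrate=1 bound=2 product=6
t=9: arr=2 -> substrate=1 bound=2 product=8
t=10: arr=0 -> substrate=1 bound=2 product=8

Answer: 8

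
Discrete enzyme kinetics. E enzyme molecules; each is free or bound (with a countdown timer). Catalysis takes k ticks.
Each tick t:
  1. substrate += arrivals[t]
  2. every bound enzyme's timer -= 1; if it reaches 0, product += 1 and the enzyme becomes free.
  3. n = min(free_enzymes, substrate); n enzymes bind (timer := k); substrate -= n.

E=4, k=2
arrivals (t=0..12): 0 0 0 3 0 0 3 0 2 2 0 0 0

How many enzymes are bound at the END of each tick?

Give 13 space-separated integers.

t=0: arr=0 -> substrate=0 bound=0 product=0
t=1: arr=0 -> substrate=0 bound=0 product=0
t=2: arr=0 -> substrate=0 bound=0 product=0
t=3: arr=3 -> substrate=0 bound=3 product=0
t=4: arr=0 -> substrate=0 bound=3 product=0
t=5: arr=0 -> substrate=0 bound=0 product=3
t=6: arr=3 -> substrate=0 bound=3 product=3
t=7: arr=0 -> substrate=0 bound=3 product=3
t=8: arr=2 -> substrate=0 bound=2 product=6
t=9: arr=2 -> substrate=0 bound=4 product=6
t=10: arr=0 -> substrate=0 bound=2 product=8
t=11: arr=0 -> substrate=0 bound=0 product=10
t=12: arr=0 -> substrate=0 bound=0 product=10

Answer: 0 0 0 3 3 0 3 3 2 4 2 0 0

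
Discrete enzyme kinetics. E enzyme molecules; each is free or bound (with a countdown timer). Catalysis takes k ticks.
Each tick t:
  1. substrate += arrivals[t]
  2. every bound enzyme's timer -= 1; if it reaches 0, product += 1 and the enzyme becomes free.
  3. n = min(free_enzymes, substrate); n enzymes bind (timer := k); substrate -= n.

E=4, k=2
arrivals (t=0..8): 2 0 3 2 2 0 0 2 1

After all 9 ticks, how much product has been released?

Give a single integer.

Answer: 9

Derivation:
t=0: arr=2 -> substrate=0 bound=2 product=0
t=1: arr=0 -> substrate=0 bound=2 product=0
t=2: arr=3 -> substrate=0 bound=3 product=2
t=3: arr=2 -> substrate=1 bound=4 product=2
t=4: arr=2 -> substrate=0 bound=4 product=5
t=5: arr=0 -> substrate=0 bound=3 product=6
t=6: arr=0 -> substrate=0 bound=0 product=9
t=7: arr=2 -> substrate=0 bound=2 product=9
t=8: arr=1 -> substrate=0 bound=3 product=9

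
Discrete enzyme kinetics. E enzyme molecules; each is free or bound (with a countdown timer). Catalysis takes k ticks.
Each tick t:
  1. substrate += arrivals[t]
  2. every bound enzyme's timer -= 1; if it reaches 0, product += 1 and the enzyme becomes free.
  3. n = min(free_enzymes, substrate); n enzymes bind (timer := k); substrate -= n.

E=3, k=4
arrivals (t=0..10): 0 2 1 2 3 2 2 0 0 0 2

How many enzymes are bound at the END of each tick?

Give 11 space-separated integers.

Answer: 0 2 3 3 3 3 3 3 3 3 3

Derivation:
t=0: arr=0 -> substrate=0 bound=0 product=0
t=1: arr=2 -> substrate=0 bound=2 product=0
t=2: arr=1 -> substrate=0 bound=3 product=0
t=3: arr=2 -> substrate=2 bound=3 product=0
t=4: arr=3 -> substrate=5 bound=3 product=0
t=5: arr=2 -> substrate=5 bound=3 product=2
t=6: arr=2 -> substrate=6 bound=3 product=3
t=7: arr=0 -> substrate=6 bound=3 product=3
t=8: arr=0 -> substrate=6 bound=3 product=3
t=9: arr=0 -> substrate=4 bound=3 product=5
t=10: arr=2 -> substrate=5 bound=3 product=6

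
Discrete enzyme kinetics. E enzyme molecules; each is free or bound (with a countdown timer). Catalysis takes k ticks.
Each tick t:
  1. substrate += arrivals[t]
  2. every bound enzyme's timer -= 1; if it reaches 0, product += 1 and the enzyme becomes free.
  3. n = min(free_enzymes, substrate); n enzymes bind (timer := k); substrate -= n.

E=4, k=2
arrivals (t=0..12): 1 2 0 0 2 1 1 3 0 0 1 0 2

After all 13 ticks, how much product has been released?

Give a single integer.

t=0: arr=1 -> substrate=0 bound=1 product=0
t=1: arr=2 -> substrate=0 bound=3 product=0
t=2: arr=0 -> substrate=0 bound=2 product=1
t=3: arr=0 -> substrate=0 bound=0 product=3
t=4: arr=2 -> substrate=0 bound=2 product=3
t=5: arr=1 -> substrate=0 bound=3 product=3
t=6: arr=1 -> substrate=0 bound=2 product=5
t=7: arr=3 -> substrate=0 bound=4 product=6
t=8: arr=0 -> substrate=0 bound=3 product=7
t=9: arr=0 -> substrate=0 bound=0 product=10
t=10: arr=1 -> substrate=0 bound=1 product=10
t=11: arr=0 -> substrate=0 bound=1 product=10
t=12: arr=2 -> substrate=0 bound=2 product=11

Answer: 11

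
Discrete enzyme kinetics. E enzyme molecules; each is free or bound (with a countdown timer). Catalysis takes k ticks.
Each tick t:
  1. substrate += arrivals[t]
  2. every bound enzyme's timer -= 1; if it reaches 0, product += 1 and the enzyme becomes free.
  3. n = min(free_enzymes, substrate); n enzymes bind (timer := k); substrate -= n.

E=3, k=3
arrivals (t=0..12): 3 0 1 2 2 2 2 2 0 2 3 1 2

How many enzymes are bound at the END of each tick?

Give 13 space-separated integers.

t=0: arr=3 -> substrate=0 bound=3 product=0
t=1: arr=0 -> substrate=0 bound=3 product=0
t=2: arr=1 -> substrate=1 bound=3 product=0
t=3: arr=2 -> substrate=0 bound=3 product=3
t=4: arr=2 -> substrate=2 bound=3 product=3
t=5: arr=2 -> substrate=4 bound=3 product=3
t=6: arr=2 -> substrate=3 bound=3 product=6
t=7: arr=2 -> substrate=5 bound=3 product=6
t=8: arr=0 -> substrate=5 bound=3 product=6
t=9: arr=2 -> substrate=4 bound=3 product=9
t=10: arr=3 -> substrate=7 bound=3 product=9
t=11: arr=1 -> substrate=8 bound=3 product=9
t=12: arr=2 -> substrate=7 bound=3 product=12

Answer: 3 3 3 3 3 3 3 3 3 3 3 3 3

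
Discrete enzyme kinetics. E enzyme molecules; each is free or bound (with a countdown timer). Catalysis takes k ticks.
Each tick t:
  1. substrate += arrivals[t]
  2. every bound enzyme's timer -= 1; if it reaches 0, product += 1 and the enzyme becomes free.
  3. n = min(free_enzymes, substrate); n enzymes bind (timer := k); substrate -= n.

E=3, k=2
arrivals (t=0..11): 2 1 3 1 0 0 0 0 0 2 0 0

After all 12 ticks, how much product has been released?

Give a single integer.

t=0: arr=2 -> substrate=0 bound=2 product=0
t=1: arr=1 -> substrate=0 bound=3 product=0
t=2: arr=3 -> substrate=1 bound=3 product=2
t=3: arr=1 -> substrate=1 bound=3 product=3
t=4: arr=0 -> substrate=0 bound=2 product=5
t=5: arr=0 -> substrate=0 bound=1 product=6
t=6: arr=0 -> substrate=0 bound=0 product=7
t=7: arr=0 -> substrate=0 bound=0 product=7
t=8: arr=0 -> substrate=0 bound=0 product=7
t=9: arr=2 -> substrate=0 bound=2 product=7
t=10: arr=0 -> substrate=0 bound=2 product=7
t=11: arr=0 -> substrate=0 bound=0 product=9

Answer: 9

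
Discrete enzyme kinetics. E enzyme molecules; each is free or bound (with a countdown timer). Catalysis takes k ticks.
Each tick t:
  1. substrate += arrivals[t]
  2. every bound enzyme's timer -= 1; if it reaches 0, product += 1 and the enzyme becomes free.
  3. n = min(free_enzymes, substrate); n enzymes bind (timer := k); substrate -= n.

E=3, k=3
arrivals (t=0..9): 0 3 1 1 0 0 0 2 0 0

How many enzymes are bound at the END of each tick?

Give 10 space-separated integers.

t=0: arr=0 -> substrate=0 bound=0 product=0
t=1: arr=3 -> substrate=0 bound=3 product=0
t=2: arr=1 -> substrate=1 bound=3 product=0
t=3: arr=1 -> substrate=2 bound=3 product=0
t=4: arr=0 -> substrate=0 bound=2 product=3
t=5: arr=0 -> substrate=0 bound=2 product=3
t=6: arr=0 -> substrate=0 bound=2 product=3
t=7: arr=2 -> substrate=0 bound=2 product=5
t=8: arr=0 -> substrate=0 bound=2 product=5
t=9: arr=0 -> substrate=0 bound=2 product=5

Answer: 0 3 3 3 2 2 2 2 2 2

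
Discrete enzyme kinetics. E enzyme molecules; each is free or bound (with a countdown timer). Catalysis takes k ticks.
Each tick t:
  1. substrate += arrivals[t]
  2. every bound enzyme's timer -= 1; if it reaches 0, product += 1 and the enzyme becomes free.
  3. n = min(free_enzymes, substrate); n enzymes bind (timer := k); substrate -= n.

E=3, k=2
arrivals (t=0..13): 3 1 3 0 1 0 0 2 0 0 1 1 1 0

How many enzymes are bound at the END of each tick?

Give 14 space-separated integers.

Answer: 3 3 3 3 2 2 0 2 2 0 1 2 2 1

Derivation:
t=0: arr=3 -> substrate=0 bound=3 product=0
t=1: arr=1 -> substrate=1 bound=3 product=0
t=2: arr=3 -> substrate=1 bound=3 product=3
t=3: arr=0 -> substrate=1 bound=3 product=3
t=4: arr=1 -> substrate=0 bound=2 product=6
t=5: arr=0 -> substrate=0 bound=2 product=6
t=6: arr=0 -> substrate=0 bound=0 product=8
t=7: arr=2 -> substrate=0 bound=2 product=8
t=8: arr=0 -> substrate=0 bound=2 product=8
t=9: arr=0 -> substrate=0 bound=0 product=10
t=10: arr=1 -> substrate=0 bound=1 product=10
t=11: arr=1 -> substrate=0 bound=2 product=10
t=12: arr=1 -> substrate=0 bound=2 product=11
t=13: arr=0 -> substrate=0 bound=1 product=12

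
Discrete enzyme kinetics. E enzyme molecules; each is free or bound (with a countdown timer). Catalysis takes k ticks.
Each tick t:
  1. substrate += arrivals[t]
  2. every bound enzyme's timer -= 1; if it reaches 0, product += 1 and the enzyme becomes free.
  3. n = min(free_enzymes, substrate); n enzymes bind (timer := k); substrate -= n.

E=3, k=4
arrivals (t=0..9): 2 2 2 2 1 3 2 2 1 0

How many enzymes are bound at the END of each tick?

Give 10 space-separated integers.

Answer: 2 3 3 3 3 3 3 3 3 3

Derivation:
t=0: arr=2 -> substrate=0 bound=2 product=0
t=1: arr=2 -> substrate=1 bound=3 product=0
t=2: arr=2 -> substrate=3 bound=3 product=0
t=3: arr=2 -> substrate=5 bound=3 product=0
t=4: arr=1 -> substrate=4 bound=3 product=2
t=5: arr=3 -> substrate=6 bound=3 product=3
t=6: arr=2 -> substrate=8 bound=3 product=3
t=7: arr=2 -> substrate=10 bound=3 product=3
t=8: arr=1 -> substrate=9 bound=3 product=5
t=9: arr=0 -> substrate=8 bound=3 product=6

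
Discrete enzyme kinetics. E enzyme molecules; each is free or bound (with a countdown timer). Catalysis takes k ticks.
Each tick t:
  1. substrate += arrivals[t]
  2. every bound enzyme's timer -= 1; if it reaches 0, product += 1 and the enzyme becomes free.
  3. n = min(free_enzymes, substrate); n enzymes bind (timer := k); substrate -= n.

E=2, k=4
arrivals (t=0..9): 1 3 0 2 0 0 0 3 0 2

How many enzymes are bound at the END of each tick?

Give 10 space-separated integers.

Answer: 1 2 2 2 2 2 2 2 2 2

Derivation:
t=0: arr=1 -> substrate=0 bound=1 product=0
t=1: arr=3 -> substrate=2 bound=2 product=0
t=2: arr=0 -> substrate=2 bound=2 product=0
t=3: arr=2 -> substrate=4 bound=2 product=0
t=4: arr=0 -> substrate=3 bound=2 product=1
t=5: arr=0 -> substrate=2 bound=2 product=2
t=6: arr=0 -> substrate=2 bound=2 product=2
t=7: arr=3 -> substrate=5 bound=2 product=2
t=8: arr=0 -> substrate=4 bound=2 product=3
t=9: arr=2 -> substrate=5 bound=2 product=4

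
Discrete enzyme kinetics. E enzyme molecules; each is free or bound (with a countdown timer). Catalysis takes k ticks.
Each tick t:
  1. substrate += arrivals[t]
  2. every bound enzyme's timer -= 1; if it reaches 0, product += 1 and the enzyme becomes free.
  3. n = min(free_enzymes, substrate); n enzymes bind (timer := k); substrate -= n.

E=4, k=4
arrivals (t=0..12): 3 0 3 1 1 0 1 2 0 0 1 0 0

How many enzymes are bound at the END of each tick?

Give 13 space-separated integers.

t=0: arr=3 -> substrate=0 bound=3 product=0
t=1: arr=0 -> substrate=0 bound=3 product=0
t=2: arr=3 -> substrate=2 bound=4 product=0
t=3: arr=1 -> substrate=3 bound=4 product=0
t=4: arr=1 -> substrate=1 bound=4 product=3
t=5: arr=0 -> substrate=1 bound=4 product=3
t=6: arr=1 -> substrate=1 bound=4 product=4
t=7: arr=2 -> substrate=3 bound=4 product=4
t=8: arr=0 -> substrate=0 bound=4 product=7
t=9: arr=0 -> substrate=0 bound=4 product=7
t=10: arr=1 -> substrate=0 bound=4 product=8
t=11: arr=0 -> substrate=0 bound=4 product=8
t=12: arr=0 -> substrate=0 bound=1 product=11

Answer: 3 3 4 4 4 4 4 4 4 4 4 4 1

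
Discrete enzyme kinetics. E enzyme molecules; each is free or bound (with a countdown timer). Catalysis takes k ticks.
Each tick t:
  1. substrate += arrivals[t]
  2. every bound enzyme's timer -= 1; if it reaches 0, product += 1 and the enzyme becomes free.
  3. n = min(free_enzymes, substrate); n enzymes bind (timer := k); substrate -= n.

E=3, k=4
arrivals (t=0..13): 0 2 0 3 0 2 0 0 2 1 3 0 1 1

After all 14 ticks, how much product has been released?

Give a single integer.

Answer: 8

Derivation:
t=0: arr=0 -> substrate=0 bound=0 product=0
t=1: arr=2 -> substrate=0 bound=2 product=0
t=2: arr=0 -> substrate=0 bound=2 product=0
t=3: arr=3 -> substrate=2 bound=3 product=0
t=4: arr=0 -> substrate=2 bound=3 product=0
t=5: arr=2 -> substrate=2 bound=3 product=2
t=6: arr=0 -> substrate=2 bound=3 product=2
t=7: arr=0 -> substrate=1 bound=3 product=3
t=8: arr=2 -> substrate=3 bound=3 product=3
t=9: arr=1 -> substrate=2 bound=3 product=5
t=10: arr=3 -> substrate=5 bound=3 product=5
t=11: arr=0 -> substrate=4 bound=3 product=6
t=12: arr=1 -> substrate=5 bound=3 product=6
t=13: arr=1 -> substrate=4 bound=3 product=8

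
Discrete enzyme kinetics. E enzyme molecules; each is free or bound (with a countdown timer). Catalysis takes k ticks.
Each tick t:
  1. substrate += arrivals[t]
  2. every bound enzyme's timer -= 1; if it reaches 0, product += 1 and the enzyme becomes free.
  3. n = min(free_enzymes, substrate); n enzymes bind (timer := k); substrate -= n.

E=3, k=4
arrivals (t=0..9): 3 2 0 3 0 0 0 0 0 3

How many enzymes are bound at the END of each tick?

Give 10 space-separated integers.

Answer: 3 3 3 3 3 3 3 3 2 3

Derivation:
t=0: arr=3 -> substrate=0 bound=3 product=0
t=1: arr=2 -> substrate=2 bound=3 product=0
t=2: arr=0 -> substrate=2 bound=3 product=0
t=3: arr=3 -> substrate=5 bound=3 product=0
t=4: arr=0 -> substrate=2 bound=3 product=3
t=5: arr=0 -> substrate=2 bound=3 product=3
t=6: arr=0 -> substrate=2 bound=3 product=3
t=7: arr=0 -> substrate=2 bound=3 product=3
t=8: arr=0 -> substrate=0 bound=2 product=6
t=9: arr=3 -> substrate=2 bound=3 product=6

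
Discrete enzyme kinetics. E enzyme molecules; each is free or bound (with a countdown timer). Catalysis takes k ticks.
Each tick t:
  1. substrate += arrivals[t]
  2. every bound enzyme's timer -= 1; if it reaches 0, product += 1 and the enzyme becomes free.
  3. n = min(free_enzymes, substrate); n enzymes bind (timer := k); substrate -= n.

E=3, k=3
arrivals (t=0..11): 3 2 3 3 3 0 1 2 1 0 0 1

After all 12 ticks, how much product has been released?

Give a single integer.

Answer: 9

Derivation:
t=0: arr=3 -> substrate=0 bound=3 product=0
t=1: arr=2 -> substrate=2 bound=3 product=0
t=2: arr=3 -> substrate=5 bound=3 product=0
t=3: arr=3 -> substrate=5 bound=3 product=3
t=4: arr=3 -> substrate=8 bound=3 product=3
t=5: arr=0 -> substrate=8 bound=3 product=3
t=6: arr=1 -> substrate=6 bound=3 product=6
t=7: arr=2 -> substrate=8 bound=3 product=6
t=8: arr=1 -> substrate=9 bound=3 product=6
t=9: arr=0 -> substrate=6 bound=3 product=9
t=10: arr=0 -> substrate=6 bound=3 product=9
t=11: arr=1 -> substrate=7 bound=3 product=9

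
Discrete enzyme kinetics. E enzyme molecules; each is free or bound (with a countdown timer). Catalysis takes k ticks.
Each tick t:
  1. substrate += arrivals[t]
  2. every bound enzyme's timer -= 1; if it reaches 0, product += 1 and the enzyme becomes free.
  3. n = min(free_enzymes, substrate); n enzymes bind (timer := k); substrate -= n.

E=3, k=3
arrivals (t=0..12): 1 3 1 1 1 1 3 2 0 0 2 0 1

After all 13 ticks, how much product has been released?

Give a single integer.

Answer: 10

Derivation:
t=0: arr=1 -> substrate=0 bound=1 product=0
t=1: arr=3 -> substrate=1 bound=3 product=0
t=2: arr=1 -> substrate=2 bound=3 product=0
t=3: arr=1 -> substrate=2 bound=3 product=1
t=4: arr=1 -> substrate=1 bound=3 product=3
t=5: arr=1 -> substrate=2 bound=3 product=3
t=6: arr=3 -> substrate=4 bound=3 product=4
t=7: arr=2 -> substrate=4 bound=3 product=6
t=8: arr=0 -> substrate=4 bound=3 product=6
t=9: arr=0 -> substrate=3 bound=3 product=7
t=10: arr=2 -> substrate=3 bound=3 product=9
t=11: arr=0 -> substrate=3 bound=3 product=9
t=12: arr=1 -> substrate=3 bound=3 product=10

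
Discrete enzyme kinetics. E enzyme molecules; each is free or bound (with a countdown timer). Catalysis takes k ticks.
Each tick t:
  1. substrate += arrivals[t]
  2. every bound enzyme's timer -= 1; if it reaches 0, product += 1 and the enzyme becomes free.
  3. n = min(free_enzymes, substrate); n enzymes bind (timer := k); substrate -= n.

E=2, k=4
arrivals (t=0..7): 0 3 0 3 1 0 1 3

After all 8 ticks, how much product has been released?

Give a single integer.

Answer: 2

Derivation:
t=0: arr=0 -> substrate=0 bound=0 product=0
t=1: arr=3 -> substrate=1 bound=2 product=0
t=2: arr=0 -> substrate=1 bound=2 product=0
t=3: arr=3 -> substrate=4 bound=2 product=0
t=4: arr=1 -> substrate=5 bound=2 product=0
t=5: arr=0 -> substrate=3 bound=2 product=2
t=6: arr=1 -> substrate=4 bound=2 product=2
t=7: arr=3 -> substrate=7 bound=2 product=2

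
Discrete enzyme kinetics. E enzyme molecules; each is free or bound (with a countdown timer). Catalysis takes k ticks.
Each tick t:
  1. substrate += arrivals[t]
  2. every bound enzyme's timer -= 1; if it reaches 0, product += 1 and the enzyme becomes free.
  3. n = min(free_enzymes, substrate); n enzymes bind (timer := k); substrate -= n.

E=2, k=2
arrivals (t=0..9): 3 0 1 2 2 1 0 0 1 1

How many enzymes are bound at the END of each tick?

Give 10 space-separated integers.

Answer: 2 2 2 2 2 2 2 2 2 2

Derivation:
t=0: arr=3 -> substrate=1 bound=2 product=0
t=1: arr=0 -> substrate=1 bound=2 product=0
t=2: arr=1 -> substrate=0 bound=2 product=2
t=3: arr=2 -> substrate=2 bound=2 product=2
t=4: arr=2 -> substrate=2 bound=2 product=4
t=5: arr=1 -> substrate=3 bound=2 product=4
t=6: arr=0 -> substrate=1 bound=2 product=6
t=7: arr=0 -> substrate=1 bound=2 product=6
t=8: arr=1 -> substrate=0 bound=2 product=8
t=9: arr=1 -> substrate=1 bound=2 product=8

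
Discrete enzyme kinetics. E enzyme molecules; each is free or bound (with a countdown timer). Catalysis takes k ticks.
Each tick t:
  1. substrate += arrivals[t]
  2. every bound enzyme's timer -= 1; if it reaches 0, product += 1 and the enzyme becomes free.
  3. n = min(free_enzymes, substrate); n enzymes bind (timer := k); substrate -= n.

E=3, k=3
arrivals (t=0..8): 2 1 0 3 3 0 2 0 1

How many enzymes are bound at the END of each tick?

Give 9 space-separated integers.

t=0: arr=2 -> substrate=0 bound=2 product=0
t=1: arr=1 -> substrate=0 bound=3 product=0
t=2: arr=0 -> substrate=0 bound=3 product=0
t=3: arr=3 -> substrate=1 bound=3 product=2
t=4: arr=3 -> substrate=3 bound=3 product=3
t=5: arr=0 -> substrate=3 bound=3 product=3
t=6: arr=2 -> substrate=3 bound=3 product=5
t=7: arr=0 -> substrate=2 bound=3 product=6
t=8: arr=1 -> substrate=3 bound=3 product=6

Answer: 2 3 3 3 3 3 3 3 3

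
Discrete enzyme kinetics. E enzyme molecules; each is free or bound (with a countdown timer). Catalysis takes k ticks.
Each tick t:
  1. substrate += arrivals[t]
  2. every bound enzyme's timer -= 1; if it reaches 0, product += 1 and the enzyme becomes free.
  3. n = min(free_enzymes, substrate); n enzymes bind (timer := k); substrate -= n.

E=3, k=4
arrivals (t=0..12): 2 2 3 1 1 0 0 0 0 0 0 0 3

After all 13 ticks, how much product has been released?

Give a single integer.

t=0: arr=2 -> substrate=0 bound=2 product=0
t=1: arr=2 -> substrate=1 bound=3 product=0
t=2: arr=3 -> substrate=4 bound=3 product=0
t=3: arr=1 -> substrate=5 bound=3 product=0
t=4: arr=1 -> substrate=4 bound=3 product=2
t=5: arr=0 -> substrate=3 bound=3 product=3
t=6: arr=0 -> substrate=3 bound=3 product=3
t=7: arr=0 -> substrate=3 bound=3 product=3
t=8: arr=0 -> substrate=1 bound=3 product=5
t=9: arr=0 -> substrate=0 bound=3 product=6
t=10: arr=0 -> substrate=0 bound=3 product=6
t=11: arr=0 -> substrate=0 bound=3 product=6
t=12: arr=3 -> substrate=1 bound=3 product=8

Answer: 8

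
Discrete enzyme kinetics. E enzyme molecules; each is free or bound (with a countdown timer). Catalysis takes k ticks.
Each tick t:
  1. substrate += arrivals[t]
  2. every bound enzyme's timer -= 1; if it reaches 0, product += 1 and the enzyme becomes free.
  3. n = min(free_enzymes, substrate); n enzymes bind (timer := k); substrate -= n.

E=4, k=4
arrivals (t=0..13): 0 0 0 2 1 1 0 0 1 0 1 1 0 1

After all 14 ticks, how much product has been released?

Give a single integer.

t=0: arr=0 -> substrate=0 bound=0 product=0
t=1: arr=0 -> substrate=0 bound=0 product=0
t=2: arr=0 -> substrate=0 bound=0 product=0
t=3: arr=2 -> substrate=0 bound=2 product=0
t=4: arr=1 -> substrate=0 bound=3 product=0
t=5: arr=1 -> substrate=0 bound=4 product=0
t=6: arr=0 -> substrate=0 bound=4 product=0
t=7: arr=0 -> substrate=0 bound=2 product=2
t=8: arr=1 -> substrate=0 bound=2 product=3
t=9: arr=0 -> substrate=0 bound=1 product=4
t=10: arr=1 -> substrate=0 bound=2 product=4
t=11: arr=1 -> substrate=0 bound=3 product=4
t=12: arr=0 -> substrate=0 bound=2 product=5
t=13: arr=1 -> substrate=0 bound=3 product=5

Answer: 5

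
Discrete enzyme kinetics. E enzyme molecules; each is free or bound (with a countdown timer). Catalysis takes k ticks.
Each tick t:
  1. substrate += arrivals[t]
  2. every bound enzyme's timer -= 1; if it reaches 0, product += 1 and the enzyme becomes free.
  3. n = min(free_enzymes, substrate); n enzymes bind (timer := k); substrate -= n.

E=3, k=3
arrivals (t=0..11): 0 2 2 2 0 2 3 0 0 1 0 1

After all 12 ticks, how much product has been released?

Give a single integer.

Answer: 9

Derivation:
t=0: arr=0 -> substrate=0 bound=0 product=0
t=1: arr=2 -> substrate=0 bound=2 product=0
t=2: arr=2 -> substrate=1 bound=3 product=0
t=3: arr=2 -> substrate=3 bound=3 product=0
t=4: arr=0 -> substrate=1 bound=3 product=2
t=5: arr=2 -> substrate=2 bound=3 product=3
t=6: arr=3 -> substrate=5 bound=3 product=3
t=7: arr=0 -> substrate=3 bound=3 product=5
t=8: arr=0 -> substrate=2 bound=3 product=6
t=9: arr=1 -> substrate=3 bound=3 product=6
t=10: arr=0 -> substrate=1 bound=3 product=8
t=11: arr=1 -> substrate=1 bound=3 product=9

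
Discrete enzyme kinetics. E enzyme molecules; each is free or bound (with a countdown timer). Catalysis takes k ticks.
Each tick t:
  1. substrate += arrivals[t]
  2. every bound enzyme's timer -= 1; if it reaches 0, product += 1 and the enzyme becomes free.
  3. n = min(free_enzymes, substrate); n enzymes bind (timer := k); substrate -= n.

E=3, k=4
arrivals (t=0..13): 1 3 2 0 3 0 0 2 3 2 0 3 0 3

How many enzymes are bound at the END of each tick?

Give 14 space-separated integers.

Answer: 1 3 3 3 3 3 3 3 3 3 3 3 3 3

Derivation:
t=0: arr=1 -> substrate=0 bound=1 product=0
t=1: arr=3 -> substrate=1 bound=3 product=0
t=2: arr=2 -> substrate=3 bound=3 product=0
t=3: arr=0 -> substrate=3 bound=3 product=0
t=4: arr=3 -> substrate=5 bound=3 product=1
t=5: arr=0 -> substrate=3 bound=3 product=3
t=6: arr=0 -> substrate=3 bound=3 product=3
t=7: arr=2 -> substrate=5 bound=3 product=3
t=8: arr=3 -> substrate=7 bound=3 product=4
t=9: arr=2 -> substrate=7 bound=3 product=6
t=10: arr=0 -> substrate=7 bound=3 product=6
t=11: arr=3 -> substrate=10 bound=3 product=6
t=12: arr=0 -> substrate=9 bound=3 product=7
t=13: arr=3 -> substrate=10 bound=3 product=9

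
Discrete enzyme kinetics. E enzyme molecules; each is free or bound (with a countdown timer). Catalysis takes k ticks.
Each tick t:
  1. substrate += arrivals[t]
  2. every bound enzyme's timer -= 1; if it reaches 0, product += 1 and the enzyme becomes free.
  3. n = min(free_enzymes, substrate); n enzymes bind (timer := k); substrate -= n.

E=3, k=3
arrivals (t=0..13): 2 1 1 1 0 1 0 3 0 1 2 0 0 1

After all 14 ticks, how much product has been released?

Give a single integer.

Answer: 11

Derivation:
t=0: arr=2 -> substrate=0 bound=2 product=0
t=1: arr=1 -> substrate=0 bound=3 product=0
t=2: arr=1 -> substrate=1 bound=3 product=0
t=3: arr=1 -> substrate=0 bound=3 product=2
t=4: arr=0 -> substrate=0 bound=2 product=3
t=5: arr=1 -> substrate=0 bound=3 product=3
t=6: arr=0 -> substrate=0 bound=1 product=5
t=7: arr=3 -> substrate=1 bound=3 product=5
t=8: arr=0 -> substrate=0 bound=3 product=6
t=9: arr=1 -> substrate=1 bound=3 product=6
t=10: arr=2 -> substrate=1 bound=3 product=8
t=11: arr=0 -> substrate=0 bound=3 product=9
t=12: arr=0 -> substrate=0 bound=3 product=9
t=13: arr=1 -> substrate=0 bound=2 product=11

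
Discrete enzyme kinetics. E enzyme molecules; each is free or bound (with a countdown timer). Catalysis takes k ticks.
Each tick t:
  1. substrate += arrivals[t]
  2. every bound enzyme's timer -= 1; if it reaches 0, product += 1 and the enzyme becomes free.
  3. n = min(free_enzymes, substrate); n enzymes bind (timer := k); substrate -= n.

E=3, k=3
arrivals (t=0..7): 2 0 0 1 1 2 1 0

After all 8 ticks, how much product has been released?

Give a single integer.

Answer: 4

Derivation:
t=0: arr=2 -> substrate=0 bound=2 product=0
t=1: arr=0 -> substrate=0 bound=2 product=0
t=2: arr=0 -> substrate=0 bound=2 product=0
t=3: arr=1 -> substrate=0 bound=1 product=2
t=4: arr=1 -> substrate=0 bound=2 product=2
t=5: arr=2 -> substrate=1 bound=3 product=2
t=6: arr=1 -> substrate=1 bound=3 product=3
t=7: arr=0 -> substrate=0 bound=3 product=4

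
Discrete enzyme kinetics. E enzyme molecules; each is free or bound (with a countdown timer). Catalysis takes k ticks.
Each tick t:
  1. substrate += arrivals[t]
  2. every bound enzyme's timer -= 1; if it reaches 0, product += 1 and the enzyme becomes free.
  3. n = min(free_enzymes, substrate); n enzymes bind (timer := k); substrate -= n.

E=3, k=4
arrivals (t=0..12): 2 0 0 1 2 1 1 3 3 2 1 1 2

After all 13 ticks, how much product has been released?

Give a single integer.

Answer: 8

Derivation:
t=0: arr=2 -> substrate=0 bound=2 product=0
t=1: arr=0 -> substrate=0 bound=2 product=0
t=2: arr=0 -> substrate=0 bound=2 product=0
t=3: arr=1 -> substrate=0 bound=3 product=0
t=4: arr=2 -> substrate=0 bound=3 product=2
t=5: arr=1 -> substrate=1 bound=3 product=2
t=6: arr=1 -> substrate=2 bound=3 product=2
t=7: arr=3 -> substrate=4 bound=3 product=3
t=8: arr=3 -> substrate=5 bound=3 product=5
t=9: arr=2 -> substrate=7 bound=3 product=5
t=10: arr=1 -> substrate=8 bound=3 product=5
t=11: arr=1 -> substrate=8 bound=3 product=6
t=12: arr=2 -> substrate=8 bound=3 product=8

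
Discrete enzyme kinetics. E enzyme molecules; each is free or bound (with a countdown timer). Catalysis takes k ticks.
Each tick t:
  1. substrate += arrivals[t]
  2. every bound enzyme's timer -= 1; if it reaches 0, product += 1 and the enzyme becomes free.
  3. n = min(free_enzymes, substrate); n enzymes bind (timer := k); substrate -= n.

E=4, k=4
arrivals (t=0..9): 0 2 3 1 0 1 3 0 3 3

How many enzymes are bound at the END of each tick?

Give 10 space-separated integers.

Answer: 0 2 4 4 4 4 4 4 4 4

Derivation:
t=0: arr=0 -> substrate=0 bound=0 product=0
t=1: arr=2 -> substrate=0 bound=2 product=0
t=2: arr=3 -> substrate=1 bound=4 product=0
t=3: arr=1 -> substrate=2 bound=4 product=0
t=4: arr=0 -> substrate=2 bound=4 product=0
t=5: arr=1 -> substrate=1 bound=4 product=2
t=6: arr=3 -> substrate=2 bound=4 product=4
t=7: arr=0 -> substrate=2 bound=4 product=4
t=8: arr=3 -> substrate=5 bound=4 product=4
t=9: arr=3 -> substrate=6 bound=4 product=6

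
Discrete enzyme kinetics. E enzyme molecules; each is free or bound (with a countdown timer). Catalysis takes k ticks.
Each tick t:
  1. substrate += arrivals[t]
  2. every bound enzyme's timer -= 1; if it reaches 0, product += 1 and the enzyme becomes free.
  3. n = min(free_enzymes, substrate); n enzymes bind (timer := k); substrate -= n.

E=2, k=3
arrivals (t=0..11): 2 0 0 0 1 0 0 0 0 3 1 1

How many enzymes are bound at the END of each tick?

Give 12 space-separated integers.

t=0: arr=2 -> substrate=0 bound=2 product=0
t=1: arr=0 -> substrate=0 bound=2 product=0
t=2: arr=0 -> substrate=0 bound=2 product=0
t=3: arr=0 -> substrate=0 bound=0 product=2
t=4: arr=1 -> substrate=0 bound=1 product=2
t=5: arr=0 -> substrate=0 bound=1 product=2
t=6: arr=0 -> substrate=0 bound=1 product=2
t=7: arr=0 -> substrate=0 bound=0 product=3
t=8: arr=0 -> substrate=0 bound=0 product=3
t=9: arr=3 -> substrate=1 bound=2 product=3
t=10: arr=1 -> substrate=2 bound=2 product=3
t=11: arr=1 -> substrate=3 bound=2 product=3

Answer: 2 2 2 0 1 1 1 0 0 2 2 2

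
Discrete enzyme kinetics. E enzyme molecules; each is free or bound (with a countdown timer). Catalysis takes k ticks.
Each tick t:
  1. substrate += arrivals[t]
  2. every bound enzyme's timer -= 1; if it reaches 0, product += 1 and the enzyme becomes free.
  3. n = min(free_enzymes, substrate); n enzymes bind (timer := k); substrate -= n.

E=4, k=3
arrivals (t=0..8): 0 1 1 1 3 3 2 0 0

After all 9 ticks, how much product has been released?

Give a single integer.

t=0: arr=0 -> substrate=0 bound=0 product=0
t=1: arr=1 -> substrate=0 bound=1 product=0
t=2: arr=1 -> substrate=0 bound=2 product=0
t=3: arr=1 -> substrate=0 bound=3 product=0
t=4: arr=3 -> substrate=1 bound=4 product=1
t=5: arr=3 -> substrate=3 bound=4 product=2
t=6: arr=2 -> substrate=4 bound=4 product=3
t=7: arr=0 -> substrate=2 bound=4 product=5
t=8: arr=0 -> substrate=1 bound=4 product=6

Answer: 6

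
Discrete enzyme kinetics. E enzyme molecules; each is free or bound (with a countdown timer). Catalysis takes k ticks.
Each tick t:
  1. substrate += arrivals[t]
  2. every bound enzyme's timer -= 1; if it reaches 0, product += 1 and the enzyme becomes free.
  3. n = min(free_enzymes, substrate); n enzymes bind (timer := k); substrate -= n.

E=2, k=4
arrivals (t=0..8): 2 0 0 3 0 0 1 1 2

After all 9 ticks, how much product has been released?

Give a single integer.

Answer: 4

Derivation:
t=0: arr=2 -> substrate=0 bound=2 product=0
t=1: arr=0 -> substrate=0 bound=2 product=0
t=2: arr=0 -> substrate=0 bound=2 product=0
t=3: arr=3 -> substrate=3 bound=2 product=0
t=4: arr=0 -> substrate=1 bound=2 product=2
t=5: arr=0 -> substrate=1 bound=2 product=2
t=6: arr=1 -> substrate=2 bound=2 product=2
t=7: arr=1 -> substrate=3 bound=2 product=2
t=8: arr=2 -> substrate=3 bound=2 product=4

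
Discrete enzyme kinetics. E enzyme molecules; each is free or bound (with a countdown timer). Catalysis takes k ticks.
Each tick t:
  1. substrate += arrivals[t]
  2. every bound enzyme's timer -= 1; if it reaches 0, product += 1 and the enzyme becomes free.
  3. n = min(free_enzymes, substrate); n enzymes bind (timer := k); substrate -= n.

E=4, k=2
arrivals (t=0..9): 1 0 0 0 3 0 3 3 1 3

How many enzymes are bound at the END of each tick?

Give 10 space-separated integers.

Answer: 1 1 0 0 3 3 3 4 4 4

Derivation:
t=0: arr=1 -> substrate=0 bound=1 product=0
t=1: arr=0 -> substrate=0 bound=1 product=0
t=2: arr=0 -> substrate=0 bound=0 product=1
t=3: arr=0 -> substrate=0 bound=0 product=1
t=4: arr=3 -> substrate=0 bound=3 product=1
t=5: arr=0 -> substrate=0 bound=3 product=1
t=6: arr=3 -> substrate=0 bound=3 product=4
t=7: arr=3 -> substrate=2 bound=4 product=4
t=8: arr=1 -> substrate=0 bound=4 product=7
t=9: arr=3 -> substrate=2 bound=4 product=8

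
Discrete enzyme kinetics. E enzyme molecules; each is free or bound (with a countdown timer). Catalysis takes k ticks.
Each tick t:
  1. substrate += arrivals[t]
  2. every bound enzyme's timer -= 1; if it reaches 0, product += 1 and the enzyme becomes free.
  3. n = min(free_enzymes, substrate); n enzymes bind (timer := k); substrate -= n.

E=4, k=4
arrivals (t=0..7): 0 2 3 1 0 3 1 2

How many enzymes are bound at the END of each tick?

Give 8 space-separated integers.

Answer: 0 2 4 4 4 4 4 4

Derivation:
t=0: arr=0 -> substrate=0 bound=0 product=0
t=1: arr=2 -> substrate=0 bound=2 product=0
t=2: arr=3 -> substrate=1 bound=4 product=0
t=3: arr=1 -> substrate=2 bound=4 product=0
t=4: arr=0 -> substrate=2 bound=4 product=0
t=5: arr=3 -> substrate=3 bound=4 product=2
t=6: arr=1 -> substrate=2 bound=4 product=4
t=7: arr=2 -> substrate=4 bound=4 product=4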